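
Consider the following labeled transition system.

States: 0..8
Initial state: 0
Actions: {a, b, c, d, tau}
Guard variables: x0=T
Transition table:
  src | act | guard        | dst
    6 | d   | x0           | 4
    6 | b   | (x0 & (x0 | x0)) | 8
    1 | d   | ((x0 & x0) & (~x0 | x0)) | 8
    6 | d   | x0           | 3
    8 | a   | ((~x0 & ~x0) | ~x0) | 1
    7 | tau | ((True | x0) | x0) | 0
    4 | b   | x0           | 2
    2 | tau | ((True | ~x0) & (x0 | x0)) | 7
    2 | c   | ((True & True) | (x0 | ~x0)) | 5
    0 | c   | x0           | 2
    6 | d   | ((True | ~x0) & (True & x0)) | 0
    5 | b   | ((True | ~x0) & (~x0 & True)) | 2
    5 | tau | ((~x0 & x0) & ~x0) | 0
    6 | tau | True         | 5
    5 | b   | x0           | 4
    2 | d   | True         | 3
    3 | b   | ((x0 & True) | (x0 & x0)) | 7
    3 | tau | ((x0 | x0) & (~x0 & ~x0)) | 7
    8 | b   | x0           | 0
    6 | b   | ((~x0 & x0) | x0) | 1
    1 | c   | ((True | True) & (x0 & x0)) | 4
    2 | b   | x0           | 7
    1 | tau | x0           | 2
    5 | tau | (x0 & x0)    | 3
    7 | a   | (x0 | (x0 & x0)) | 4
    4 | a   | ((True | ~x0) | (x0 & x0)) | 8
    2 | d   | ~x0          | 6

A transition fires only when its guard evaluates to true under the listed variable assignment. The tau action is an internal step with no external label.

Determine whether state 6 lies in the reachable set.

After dropping false guards: 22 live edges.
Layer 0: {0}
Layer 1: {2}  total {0,2}
Layer 2: {3,5,7}  total {0,2,3,5,7}
Layer 3: {4}  total {0,2,3,4,5,7}
Layer 4: {8}  total {0,2,3,4,5,7,8}
Reachable = {0,2,3,4,5,7,8}

Answer: UNREACHABLE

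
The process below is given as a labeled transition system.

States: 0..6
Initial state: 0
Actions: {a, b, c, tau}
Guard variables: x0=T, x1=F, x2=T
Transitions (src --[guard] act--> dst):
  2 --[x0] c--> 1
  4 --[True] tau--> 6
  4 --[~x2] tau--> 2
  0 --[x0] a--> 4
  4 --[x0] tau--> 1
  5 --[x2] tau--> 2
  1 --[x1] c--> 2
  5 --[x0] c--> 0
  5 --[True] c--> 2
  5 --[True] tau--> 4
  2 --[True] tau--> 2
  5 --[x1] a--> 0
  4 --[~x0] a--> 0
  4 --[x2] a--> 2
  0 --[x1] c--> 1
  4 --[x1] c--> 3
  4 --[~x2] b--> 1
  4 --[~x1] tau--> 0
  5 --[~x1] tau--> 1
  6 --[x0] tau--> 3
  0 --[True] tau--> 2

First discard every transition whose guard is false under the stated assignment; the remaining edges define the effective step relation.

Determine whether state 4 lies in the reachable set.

14 transition(s) survive guard evaluation.
depth 0: {0}
depth 1: {2,4}  cumulative {0,2,4}
depth 2: {1,6}  cumulative {0,1,2,4,6}
depth 3: {3}  cumulative {0,1,2,3,4,6}
Reachable = {0,1,2,3,4,6}
witness 4: a

Answer: REACHABLE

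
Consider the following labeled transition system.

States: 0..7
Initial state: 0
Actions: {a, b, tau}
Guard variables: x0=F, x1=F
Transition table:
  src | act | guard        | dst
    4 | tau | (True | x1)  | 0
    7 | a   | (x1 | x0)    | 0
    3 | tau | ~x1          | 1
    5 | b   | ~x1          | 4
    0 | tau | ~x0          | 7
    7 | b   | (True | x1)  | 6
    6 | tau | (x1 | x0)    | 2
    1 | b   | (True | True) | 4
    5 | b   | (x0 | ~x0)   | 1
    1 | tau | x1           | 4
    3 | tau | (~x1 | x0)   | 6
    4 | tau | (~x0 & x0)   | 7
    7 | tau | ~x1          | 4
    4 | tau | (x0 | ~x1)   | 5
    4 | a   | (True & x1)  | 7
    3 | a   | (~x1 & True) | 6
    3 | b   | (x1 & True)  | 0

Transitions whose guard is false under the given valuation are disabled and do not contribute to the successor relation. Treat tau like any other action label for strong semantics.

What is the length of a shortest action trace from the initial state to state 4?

Answer: 2

Working:
BFS to 4:
  Layer 0: {0}
  Layer 1: {7}
  Layer 2: {4,6}
4 enters at depth 2; path tau·tau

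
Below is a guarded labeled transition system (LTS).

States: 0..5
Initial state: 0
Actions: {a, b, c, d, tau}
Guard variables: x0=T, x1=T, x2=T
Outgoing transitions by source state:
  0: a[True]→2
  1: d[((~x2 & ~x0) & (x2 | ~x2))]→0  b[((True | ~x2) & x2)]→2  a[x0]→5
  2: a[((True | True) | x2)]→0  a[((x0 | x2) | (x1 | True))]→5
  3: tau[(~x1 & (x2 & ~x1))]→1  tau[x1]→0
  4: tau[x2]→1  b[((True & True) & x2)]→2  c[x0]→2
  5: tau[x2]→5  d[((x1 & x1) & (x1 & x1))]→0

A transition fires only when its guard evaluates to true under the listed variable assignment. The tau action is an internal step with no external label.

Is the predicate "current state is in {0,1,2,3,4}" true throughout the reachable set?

Inv-set: {0,1,2,3,4}
R = {0,2,5}
  0: ✓
  2: ✓
  5: ✗ unsafe
witness against invariant: a·a → 5

Answer: INVARIANT VIOLATED at state 5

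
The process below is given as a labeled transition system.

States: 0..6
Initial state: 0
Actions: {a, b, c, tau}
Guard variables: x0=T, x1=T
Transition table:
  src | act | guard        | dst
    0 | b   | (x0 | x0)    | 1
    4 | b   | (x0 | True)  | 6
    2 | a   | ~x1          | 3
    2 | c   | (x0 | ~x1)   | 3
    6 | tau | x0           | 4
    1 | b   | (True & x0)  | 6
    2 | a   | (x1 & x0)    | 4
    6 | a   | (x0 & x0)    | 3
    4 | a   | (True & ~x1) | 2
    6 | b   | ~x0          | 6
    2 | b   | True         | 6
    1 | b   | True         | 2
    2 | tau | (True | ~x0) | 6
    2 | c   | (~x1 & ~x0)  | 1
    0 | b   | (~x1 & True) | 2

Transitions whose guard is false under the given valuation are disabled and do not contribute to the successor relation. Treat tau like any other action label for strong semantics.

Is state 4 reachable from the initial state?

After dropping false guards: 10 live edges.
depth 0: {0}
depth 1: {1}  cumulative {0,1}
depth 2: {2,6}  cumulative {0,1,2,6}
depth 3: {3,4}  cumulative {0,1,2,3,4,6}
R = {0,1,2,3,4,6}
trace reaching 4: b·b·a

Answer: REACHABLE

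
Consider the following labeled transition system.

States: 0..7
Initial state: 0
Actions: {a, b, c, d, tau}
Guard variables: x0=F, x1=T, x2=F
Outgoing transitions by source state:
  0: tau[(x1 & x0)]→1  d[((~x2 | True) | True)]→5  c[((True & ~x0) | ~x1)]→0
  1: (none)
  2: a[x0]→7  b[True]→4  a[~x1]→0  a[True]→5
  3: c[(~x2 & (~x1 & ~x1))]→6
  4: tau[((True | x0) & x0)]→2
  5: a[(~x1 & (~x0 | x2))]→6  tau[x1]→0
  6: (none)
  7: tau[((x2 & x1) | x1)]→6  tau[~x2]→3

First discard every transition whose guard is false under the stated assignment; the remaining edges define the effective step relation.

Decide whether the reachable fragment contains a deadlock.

Answer: DEADLOCK-FREE

Working:
Reachable = {0,5}
  0: c→0  d→5  [2 out]
  5: tau→0  [1 out]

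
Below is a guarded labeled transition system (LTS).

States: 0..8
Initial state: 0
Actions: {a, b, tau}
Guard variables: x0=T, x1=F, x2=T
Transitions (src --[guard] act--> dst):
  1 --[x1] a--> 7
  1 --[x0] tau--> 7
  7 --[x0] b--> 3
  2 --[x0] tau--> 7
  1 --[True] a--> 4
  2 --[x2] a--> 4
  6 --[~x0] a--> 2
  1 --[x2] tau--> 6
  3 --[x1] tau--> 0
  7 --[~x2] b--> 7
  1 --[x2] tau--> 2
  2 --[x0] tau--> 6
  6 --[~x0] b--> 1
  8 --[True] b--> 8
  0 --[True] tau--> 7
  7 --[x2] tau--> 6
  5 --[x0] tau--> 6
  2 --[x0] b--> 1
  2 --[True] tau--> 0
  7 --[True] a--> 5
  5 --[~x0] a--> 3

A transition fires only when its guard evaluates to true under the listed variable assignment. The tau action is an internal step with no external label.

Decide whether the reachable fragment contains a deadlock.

Answer: DEADLOCK at state 3

Analysis:
R = {0,3,5,6,7}
  0: tau→7  [1 exit(s)]
  3: ∅  [STUCK]
  5: tau→6  [1 exit(s)]
  6: ∅  [STUCK]
  7: a→5  b→3  tau→6  [3 exit(s)]
Path to 3: tau·b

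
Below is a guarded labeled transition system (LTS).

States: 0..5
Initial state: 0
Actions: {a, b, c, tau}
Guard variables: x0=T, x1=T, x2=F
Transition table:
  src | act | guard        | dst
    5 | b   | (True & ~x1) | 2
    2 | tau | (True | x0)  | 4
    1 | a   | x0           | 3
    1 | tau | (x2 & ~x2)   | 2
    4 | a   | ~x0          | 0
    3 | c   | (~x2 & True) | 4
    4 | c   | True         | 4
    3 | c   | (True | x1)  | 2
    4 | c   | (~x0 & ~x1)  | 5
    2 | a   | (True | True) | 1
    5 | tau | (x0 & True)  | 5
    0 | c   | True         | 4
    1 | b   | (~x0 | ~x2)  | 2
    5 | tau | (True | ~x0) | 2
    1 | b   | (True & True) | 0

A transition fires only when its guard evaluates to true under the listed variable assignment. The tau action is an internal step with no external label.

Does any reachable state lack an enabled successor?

Answer: DEADLOCK-FREE

Trace:
Reach set: {0,4}
  0: c→4  [1 exit(s)]
  4: c→4  [1 exit(s)]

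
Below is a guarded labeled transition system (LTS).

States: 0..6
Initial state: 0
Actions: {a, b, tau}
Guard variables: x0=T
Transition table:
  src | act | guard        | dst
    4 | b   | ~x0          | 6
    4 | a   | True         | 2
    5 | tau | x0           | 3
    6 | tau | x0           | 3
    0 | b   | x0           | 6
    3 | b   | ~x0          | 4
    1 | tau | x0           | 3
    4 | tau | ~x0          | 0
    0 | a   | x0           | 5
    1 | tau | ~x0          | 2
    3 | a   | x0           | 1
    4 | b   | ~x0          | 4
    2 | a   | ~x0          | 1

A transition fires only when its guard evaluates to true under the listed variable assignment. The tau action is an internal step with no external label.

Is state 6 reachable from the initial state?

Answer: REACHABLE

Working:
7 transition(s) survive guard evaluation.
L0 = {0}
L1 = {5,6}  now seen {0,5,6}
L2 = {3}  now seen {0,3,5,6}
L3 = {1}  now seen {0,1,3,5,6}
Reach set: {0,1,3,5,6}
witness 6: b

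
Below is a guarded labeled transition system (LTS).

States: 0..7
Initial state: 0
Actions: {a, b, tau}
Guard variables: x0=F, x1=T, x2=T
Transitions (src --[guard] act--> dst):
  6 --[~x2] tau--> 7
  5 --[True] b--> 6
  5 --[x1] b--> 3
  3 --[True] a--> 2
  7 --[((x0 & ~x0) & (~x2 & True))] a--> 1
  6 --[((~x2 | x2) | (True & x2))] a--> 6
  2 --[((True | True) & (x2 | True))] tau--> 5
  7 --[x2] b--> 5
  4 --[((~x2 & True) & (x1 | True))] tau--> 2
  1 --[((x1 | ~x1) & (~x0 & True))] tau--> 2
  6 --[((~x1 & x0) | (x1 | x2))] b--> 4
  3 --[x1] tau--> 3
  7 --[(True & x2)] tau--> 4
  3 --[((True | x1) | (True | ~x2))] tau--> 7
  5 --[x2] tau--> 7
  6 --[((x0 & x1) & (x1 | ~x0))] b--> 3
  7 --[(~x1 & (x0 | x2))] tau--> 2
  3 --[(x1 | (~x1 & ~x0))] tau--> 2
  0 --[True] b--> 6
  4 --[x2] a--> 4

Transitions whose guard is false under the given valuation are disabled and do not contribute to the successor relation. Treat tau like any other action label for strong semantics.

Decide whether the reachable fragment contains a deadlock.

R = {0,4,6}
  0: b→6  [1 out]
  4: a→4  [1 out]
  6: a→6  b→4  [2 out]

Answer: DEADLOCK-FREE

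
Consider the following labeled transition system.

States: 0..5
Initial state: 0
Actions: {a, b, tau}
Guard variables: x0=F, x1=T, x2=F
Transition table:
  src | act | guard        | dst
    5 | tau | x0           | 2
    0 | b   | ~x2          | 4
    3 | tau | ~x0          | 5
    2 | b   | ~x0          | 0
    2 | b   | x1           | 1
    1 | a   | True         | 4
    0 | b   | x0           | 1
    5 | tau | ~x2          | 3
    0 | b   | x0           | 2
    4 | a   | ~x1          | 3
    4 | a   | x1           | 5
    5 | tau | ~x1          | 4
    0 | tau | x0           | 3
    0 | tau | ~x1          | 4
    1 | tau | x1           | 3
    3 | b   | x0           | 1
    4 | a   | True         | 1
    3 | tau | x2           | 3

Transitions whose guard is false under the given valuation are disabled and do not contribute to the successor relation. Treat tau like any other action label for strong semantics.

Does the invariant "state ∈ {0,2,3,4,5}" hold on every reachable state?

Answer: INVARIANT VIOLATED at state 1

Analysis:
Allowed set {0,2,3,4,5}
R = {0,1,3,4,5}
  0: ok
  1: ✗ unsafe
  3: ok
  4: ok
  5: ok
witness against invariant: b·a → 1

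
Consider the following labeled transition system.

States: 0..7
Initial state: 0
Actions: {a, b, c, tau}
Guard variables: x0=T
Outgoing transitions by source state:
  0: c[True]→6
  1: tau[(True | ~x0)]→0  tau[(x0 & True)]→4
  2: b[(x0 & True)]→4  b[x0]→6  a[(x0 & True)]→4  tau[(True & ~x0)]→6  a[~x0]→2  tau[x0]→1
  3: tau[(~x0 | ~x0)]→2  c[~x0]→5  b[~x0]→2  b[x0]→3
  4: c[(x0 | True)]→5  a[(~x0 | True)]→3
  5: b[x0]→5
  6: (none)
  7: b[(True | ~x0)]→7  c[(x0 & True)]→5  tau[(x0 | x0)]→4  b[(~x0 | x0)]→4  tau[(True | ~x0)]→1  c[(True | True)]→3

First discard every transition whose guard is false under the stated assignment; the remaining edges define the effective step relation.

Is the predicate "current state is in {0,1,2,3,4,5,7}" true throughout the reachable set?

Inv-set: {0,1,2,3,4,5,7}
Reach set: {0,6}
  0: safe
  6: outside
reach 6 via c — violates

Answer: INVARIANT VIOLATED at state 6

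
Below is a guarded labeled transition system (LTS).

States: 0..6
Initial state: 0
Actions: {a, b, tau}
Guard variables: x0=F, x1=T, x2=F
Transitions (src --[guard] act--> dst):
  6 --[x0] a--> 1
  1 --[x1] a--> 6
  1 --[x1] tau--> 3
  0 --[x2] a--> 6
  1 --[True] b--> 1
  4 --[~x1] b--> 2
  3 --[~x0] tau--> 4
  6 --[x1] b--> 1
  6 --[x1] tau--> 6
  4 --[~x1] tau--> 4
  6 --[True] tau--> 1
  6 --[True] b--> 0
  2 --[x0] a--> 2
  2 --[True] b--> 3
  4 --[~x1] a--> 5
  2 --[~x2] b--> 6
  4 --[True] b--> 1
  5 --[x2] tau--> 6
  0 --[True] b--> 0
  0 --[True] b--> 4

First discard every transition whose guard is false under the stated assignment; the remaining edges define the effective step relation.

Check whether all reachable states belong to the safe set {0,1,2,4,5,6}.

Answer: INVARIANT VIOLATED at state 3

Analysis:
Inv-set: {0,1,2,4,5,6}
Reach set: {0,1,3,4,6}
  0: ✓
  1: ✓
  3: outside
  4: ✓
  6: ✓
reach 3 via b·b·tau — violates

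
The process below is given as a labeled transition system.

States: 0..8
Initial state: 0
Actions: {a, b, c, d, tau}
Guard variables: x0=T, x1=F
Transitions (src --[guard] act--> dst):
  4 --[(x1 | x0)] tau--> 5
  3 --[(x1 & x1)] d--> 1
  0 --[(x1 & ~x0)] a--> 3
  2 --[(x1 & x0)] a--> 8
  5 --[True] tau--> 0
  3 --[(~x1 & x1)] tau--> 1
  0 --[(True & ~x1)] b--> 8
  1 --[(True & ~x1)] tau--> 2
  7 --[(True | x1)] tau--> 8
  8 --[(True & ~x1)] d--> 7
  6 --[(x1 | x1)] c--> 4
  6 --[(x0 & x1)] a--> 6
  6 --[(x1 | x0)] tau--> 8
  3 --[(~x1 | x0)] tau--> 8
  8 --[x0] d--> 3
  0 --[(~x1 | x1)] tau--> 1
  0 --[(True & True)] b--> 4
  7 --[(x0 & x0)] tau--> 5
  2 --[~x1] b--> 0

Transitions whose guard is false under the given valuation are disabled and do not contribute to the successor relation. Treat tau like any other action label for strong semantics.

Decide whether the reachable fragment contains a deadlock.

Reachable = {0,1,2,3,4,5,7,8}
  0: b→4  b→8  tau→1  [3 exit(s)]
  1: tau→2  [1 exit(s)]
  2: b→0  [1 exit(s)]
  3: tau→8  [1 exit(s)]
  4: tau→5  [1 exit(s)]
  5: tau→0  [1 exit(s)]
  7: tau→5  tau→8  [2 exit(s)]
  8: d→3  d→7  [2 exit(s)]

Answer: DEADLOCK-FREE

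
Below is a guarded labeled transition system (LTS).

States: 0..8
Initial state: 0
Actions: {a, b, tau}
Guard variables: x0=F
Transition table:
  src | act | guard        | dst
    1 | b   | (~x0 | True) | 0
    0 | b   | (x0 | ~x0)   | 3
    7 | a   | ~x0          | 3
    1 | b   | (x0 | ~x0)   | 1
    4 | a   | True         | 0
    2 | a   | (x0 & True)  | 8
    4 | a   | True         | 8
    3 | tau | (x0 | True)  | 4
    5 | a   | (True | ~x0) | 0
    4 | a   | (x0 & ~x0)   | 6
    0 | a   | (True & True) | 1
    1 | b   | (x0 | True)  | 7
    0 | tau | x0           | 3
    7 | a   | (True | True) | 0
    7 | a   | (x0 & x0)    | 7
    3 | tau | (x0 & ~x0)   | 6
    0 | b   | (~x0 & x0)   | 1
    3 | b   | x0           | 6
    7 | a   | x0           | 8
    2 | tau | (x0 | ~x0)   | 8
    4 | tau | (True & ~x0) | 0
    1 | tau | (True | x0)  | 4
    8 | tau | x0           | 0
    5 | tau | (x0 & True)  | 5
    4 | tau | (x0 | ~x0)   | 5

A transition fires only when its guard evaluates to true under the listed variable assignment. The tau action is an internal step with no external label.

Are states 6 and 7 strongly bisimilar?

Bisimulation quotient by refinement:
  P[0] = {{0,1,2,3,4,5,6,7,8}}
  P[1] = {{0},{1},{2,3},{4},{5,7},{6,8}}
  P[2] = {{0},{1},{2},{3},{4},{5},{6,8},{7}}
8 equivalence class(es) (converged in 3)
6∈{6,8}, 7∈{7}

Answer: NOT BISIMILAR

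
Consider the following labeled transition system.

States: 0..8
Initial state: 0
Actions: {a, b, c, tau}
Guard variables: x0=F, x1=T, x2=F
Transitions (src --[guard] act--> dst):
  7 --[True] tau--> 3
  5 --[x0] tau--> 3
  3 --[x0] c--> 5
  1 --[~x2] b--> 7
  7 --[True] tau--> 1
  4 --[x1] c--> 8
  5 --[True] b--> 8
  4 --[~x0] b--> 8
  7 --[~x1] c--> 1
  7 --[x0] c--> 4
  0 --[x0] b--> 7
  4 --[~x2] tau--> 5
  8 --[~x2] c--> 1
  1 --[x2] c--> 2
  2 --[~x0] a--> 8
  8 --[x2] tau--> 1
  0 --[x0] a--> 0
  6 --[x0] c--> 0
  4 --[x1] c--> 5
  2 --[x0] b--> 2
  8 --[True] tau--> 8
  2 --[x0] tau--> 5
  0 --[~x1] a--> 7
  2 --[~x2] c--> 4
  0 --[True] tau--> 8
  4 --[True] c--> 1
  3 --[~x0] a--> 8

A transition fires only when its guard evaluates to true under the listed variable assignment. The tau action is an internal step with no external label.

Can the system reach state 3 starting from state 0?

After dropping false guards: 15 live edges.
Layer 0: {0}
Layer 1: {8}  now seen {0,8}
Layer 2: {1}  now seen {0,1,8}
Layer 3: {7}  now seen {0,1,7,8}
Layer 4: {3}  now seen {0,1,3,7,8}
Reach set: {0,1,3,7,8}
witness 3: tau·c·b·tau

Answer: REACHABLE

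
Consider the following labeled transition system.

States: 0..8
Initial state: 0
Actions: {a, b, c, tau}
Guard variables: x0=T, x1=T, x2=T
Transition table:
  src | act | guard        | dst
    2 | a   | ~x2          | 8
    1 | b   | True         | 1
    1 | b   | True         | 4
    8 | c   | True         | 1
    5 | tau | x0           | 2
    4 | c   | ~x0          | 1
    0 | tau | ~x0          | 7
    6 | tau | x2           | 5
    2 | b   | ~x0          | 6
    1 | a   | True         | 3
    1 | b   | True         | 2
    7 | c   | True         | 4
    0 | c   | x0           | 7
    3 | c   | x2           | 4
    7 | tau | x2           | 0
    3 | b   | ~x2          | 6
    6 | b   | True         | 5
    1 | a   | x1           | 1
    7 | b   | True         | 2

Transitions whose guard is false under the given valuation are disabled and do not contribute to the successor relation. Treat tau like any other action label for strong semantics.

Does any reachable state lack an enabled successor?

Answer: DEADLOCK at state 2

Analysis:
R = {0,2,4,7}
  0: c→7  [1 exit(s)]
  2: ∅  [deadlock]
  4: ∅  [deadlock]
  7: b→2  c→4  tau→0  [3 exit(s)]
witness 2: c·b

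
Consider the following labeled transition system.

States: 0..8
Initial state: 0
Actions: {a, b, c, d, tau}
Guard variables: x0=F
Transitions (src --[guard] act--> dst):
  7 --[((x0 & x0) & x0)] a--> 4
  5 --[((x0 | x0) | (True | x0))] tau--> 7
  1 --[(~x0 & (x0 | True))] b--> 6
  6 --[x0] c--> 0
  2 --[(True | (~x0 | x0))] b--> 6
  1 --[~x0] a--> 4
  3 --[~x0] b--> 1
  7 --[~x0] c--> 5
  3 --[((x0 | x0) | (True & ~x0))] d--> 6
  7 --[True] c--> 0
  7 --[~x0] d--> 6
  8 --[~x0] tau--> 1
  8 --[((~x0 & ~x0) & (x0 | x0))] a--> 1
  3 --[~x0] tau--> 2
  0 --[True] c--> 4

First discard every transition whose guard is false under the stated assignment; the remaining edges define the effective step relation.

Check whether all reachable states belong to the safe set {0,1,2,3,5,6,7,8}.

Answer: INVARIANT VIOLATED at state 4

Trace:
Safe = {0,1,2,3,5,6,7,8}
R = {0,4}
  0: ok
  4: outside
counterexample path to 4: c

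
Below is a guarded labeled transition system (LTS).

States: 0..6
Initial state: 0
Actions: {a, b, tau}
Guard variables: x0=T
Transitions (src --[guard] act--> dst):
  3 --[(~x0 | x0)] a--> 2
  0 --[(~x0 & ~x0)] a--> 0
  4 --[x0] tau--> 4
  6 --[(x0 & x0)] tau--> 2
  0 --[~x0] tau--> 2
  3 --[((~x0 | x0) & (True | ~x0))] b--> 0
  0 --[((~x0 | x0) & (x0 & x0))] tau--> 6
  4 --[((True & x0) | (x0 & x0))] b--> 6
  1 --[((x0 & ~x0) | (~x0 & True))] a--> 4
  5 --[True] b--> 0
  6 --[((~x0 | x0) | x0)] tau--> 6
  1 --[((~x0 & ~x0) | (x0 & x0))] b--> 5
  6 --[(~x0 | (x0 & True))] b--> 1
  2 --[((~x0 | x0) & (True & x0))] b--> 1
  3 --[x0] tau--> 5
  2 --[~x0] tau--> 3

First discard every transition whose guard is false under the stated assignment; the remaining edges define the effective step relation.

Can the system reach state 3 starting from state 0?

Answer: UNREACHABLE

Working:
12 transition(s) survive guard evaluation.
L0 = {0}
L1 = {6}  cumulative {0,6}
L2 = {1,2}  cumulative {0,1,2,6}
L3 = {5}  cumulative {0,1,2,5,6}
Reachable = {0,1,2,5,6}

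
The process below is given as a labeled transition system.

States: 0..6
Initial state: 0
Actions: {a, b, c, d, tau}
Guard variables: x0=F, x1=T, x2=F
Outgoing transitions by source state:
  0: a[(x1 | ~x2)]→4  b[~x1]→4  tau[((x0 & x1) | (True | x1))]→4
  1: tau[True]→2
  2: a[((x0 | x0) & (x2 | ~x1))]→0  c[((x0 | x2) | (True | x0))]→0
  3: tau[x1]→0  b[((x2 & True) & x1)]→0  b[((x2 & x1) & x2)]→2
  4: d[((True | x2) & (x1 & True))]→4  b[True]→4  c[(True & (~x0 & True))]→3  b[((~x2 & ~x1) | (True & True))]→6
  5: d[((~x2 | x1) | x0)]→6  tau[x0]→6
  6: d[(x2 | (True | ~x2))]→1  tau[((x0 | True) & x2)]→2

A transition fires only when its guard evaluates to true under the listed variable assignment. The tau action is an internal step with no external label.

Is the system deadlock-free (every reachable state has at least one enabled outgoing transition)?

R = {0,1,2,3,4,6}
  0: a→4  tau→4  [2 out]
  1: tau→2  [1 out]
  2: c→0  [1 out]
  3: tau→0  [1 out]
  4: b→4  b→6  c→3  d→4  [4 out]
  6: d→1  [1 out]

Answer: DEADLOCK-FREE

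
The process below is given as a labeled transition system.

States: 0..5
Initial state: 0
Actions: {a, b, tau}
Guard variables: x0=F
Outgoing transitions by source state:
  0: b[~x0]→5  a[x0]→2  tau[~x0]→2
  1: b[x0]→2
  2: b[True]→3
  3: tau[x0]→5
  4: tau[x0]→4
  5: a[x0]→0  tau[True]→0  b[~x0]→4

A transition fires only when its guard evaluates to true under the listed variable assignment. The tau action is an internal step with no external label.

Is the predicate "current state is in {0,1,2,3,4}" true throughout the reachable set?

Answer: INVARIANT VIOLATED at state 5

Trace:
Inv-set: {0,1,2,3,4}
Reach set: {0,2,3,4,5}
  0: ok
  2: ok
  3: ok
  4: ok
  5: outside
reach 5 via b — violates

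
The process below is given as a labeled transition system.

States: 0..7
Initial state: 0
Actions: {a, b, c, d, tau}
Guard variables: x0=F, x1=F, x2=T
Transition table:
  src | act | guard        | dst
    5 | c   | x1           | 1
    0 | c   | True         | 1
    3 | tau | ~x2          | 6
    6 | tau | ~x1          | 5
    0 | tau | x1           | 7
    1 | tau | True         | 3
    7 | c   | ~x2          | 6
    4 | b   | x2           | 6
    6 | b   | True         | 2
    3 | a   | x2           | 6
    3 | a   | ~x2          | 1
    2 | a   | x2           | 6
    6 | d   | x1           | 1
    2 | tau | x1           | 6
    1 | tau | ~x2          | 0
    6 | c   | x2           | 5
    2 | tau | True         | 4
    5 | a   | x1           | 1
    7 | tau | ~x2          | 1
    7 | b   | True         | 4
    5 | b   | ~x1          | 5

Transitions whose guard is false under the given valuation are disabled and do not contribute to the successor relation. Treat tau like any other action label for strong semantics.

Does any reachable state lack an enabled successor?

R = {0,1,2,3,4,5,6}
  0: c→1  [1 out]
  1: tau→3  [1 out]
  2: a→6  tau→4  [2 out]
  3: a→6  [1 out]
  4: b→6  [1 out]
  5: b→5  [1 out]
  6: b→2  c→5  tau→5  [3 out]

Answer: DEADLOCK-FREE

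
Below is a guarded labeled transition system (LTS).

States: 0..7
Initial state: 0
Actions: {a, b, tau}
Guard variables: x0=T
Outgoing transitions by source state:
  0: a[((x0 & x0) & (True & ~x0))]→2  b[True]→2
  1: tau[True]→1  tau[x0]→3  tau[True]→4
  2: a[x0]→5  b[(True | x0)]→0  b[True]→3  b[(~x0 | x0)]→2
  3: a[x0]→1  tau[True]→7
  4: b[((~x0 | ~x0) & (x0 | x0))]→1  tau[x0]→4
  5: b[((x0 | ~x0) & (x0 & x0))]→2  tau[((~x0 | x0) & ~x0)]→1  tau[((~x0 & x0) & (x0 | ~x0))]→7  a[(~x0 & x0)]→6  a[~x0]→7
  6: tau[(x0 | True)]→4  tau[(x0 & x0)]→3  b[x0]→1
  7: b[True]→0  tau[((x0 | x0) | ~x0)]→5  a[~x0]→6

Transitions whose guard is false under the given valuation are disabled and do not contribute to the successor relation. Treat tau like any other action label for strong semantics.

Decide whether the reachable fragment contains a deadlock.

R = {0,1,2,3,4,5,7}
  0: b→2  [1 exit(s)]
  1: tau→1  tau→3  tau→4  [3 exit(s)]
  2: a→5  b→0  b→2  b→3  [4 exit(s)]
  3: a→1  tau→7  [2 exit(s)]
  4: tau→4  [1 exit(s)]
  5: b→2  [1 exit(s)]
  7: b→0  tau→5  [2 exit(s)]

Answer: DEADLOCK-FREE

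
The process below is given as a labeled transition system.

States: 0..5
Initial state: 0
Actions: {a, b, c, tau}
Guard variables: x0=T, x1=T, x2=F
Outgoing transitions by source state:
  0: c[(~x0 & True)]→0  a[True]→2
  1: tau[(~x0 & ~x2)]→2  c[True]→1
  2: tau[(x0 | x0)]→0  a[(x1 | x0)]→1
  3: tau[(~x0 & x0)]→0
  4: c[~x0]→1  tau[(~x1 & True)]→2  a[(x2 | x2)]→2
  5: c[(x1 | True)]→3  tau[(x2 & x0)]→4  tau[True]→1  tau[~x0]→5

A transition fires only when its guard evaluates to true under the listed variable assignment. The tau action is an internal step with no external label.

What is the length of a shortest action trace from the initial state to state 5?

Answer: UNREACHABLE

Working:
Layered search for 5:
  Layer 0: {0}
  Layer 1: {2}
  Layer 2: {1}
5 never appears.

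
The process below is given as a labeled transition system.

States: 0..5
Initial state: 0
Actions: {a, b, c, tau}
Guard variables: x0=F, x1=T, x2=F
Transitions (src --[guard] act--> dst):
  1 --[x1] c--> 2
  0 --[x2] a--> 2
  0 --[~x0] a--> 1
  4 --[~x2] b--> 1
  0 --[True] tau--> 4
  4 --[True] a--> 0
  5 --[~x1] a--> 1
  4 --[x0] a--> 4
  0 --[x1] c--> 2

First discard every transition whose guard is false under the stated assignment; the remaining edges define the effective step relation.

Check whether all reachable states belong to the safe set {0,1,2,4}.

Answer: INVARIANT HOLDS

Trace:
Inv-set: {0,1,2,4}
Reachable = {0,1,2,4}
  0: safe
  1: safe
  2: safe
  4: safe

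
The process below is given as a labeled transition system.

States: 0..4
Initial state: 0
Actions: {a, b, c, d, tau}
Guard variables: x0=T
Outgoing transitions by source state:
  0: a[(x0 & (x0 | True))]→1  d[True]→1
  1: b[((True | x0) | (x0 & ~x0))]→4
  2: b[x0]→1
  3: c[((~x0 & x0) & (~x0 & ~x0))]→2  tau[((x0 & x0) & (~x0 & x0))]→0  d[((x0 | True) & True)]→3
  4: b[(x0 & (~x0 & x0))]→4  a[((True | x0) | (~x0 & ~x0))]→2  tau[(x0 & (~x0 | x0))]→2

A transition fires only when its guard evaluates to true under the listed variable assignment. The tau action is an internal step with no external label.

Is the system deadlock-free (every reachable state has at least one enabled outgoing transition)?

R = {0,1,2,4}
  0: a→1  d→1  [2 exit(s)]
  1: b→4  [1 exit(s)]
  2: b→1  [1 exit(s)]
  4: a→2  tau→2  [2 exit(s)]

Answer: DEADLOCK-FREE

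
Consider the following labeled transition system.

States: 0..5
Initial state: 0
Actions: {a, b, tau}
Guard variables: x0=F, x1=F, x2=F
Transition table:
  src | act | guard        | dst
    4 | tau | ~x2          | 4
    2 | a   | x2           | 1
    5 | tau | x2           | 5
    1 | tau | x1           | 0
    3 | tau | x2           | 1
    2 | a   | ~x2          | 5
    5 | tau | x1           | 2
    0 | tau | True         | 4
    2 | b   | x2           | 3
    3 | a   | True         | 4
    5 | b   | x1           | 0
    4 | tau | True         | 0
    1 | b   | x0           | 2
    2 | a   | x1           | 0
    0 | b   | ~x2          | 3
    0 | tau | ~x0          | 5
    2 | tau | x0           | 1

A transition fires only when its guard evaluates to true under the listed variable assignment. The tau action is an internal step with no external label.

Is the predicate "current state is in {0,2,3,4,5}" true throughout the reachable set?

Answer: INVARIANT HOLDS

Working:
Inv-set: {0,2,3,4,5}
Reach set: {0,3,4,5}
  0: ✓
  3: ✓
  4: ✓
  5: ✓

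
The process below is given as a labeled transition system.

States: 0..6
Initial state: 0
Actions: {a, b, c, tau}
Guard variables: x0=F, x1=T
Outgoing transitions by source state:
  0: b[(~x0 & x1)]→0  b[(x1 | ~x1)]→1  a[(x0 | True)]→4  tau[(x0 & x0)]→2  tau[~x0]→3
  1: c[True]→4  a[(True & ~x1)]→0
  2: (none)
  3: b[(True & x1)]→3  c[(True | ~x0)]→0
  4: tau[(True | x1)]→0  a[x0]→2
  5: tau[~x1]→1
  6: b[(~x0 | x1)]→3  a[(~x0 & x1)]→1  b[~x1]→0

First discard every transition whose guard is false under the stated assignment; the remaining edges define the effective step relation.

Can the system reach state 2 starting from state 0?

Answer: UNREACHABLE

Working:
Guard filter leaves 10 enabled edge(s).
L0 = {0}
L1 = {1,3,4}  now seen {0,1,3,4}
Reach set: {0,1,3,4}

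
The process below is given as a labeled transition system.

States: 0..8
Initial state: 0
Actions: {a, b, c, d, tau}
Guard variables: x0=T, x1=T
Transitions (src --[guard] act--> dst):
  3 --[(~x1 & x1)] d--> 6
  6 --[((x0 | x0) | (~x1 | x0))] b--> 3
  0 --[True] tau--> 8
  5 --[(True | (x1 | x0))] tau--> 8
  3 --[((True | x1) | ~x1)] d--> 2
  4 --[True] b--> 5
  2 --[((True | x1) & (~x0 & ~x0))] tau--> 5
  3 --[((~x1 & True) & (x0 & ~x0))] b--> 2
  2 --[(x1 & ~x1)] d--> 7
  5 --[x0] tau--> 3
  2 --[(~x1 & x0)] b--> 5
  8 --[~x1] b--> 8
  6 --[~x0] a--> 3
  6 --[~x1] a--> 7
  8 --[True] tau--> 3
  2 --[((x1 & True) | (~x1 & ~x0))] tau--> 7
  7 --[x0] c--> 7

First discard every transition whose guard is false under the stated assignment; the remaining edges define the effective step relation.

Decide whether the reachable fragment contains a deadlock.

Answer: DEADLOCK-FREE

Analysis:
Reach set: {0,2,3,7,8}
  0: tau→8  [1 exit(s)]
  2: tau→7  [1 exit(s)]
  3: d→2  [1 exit(s)]
  7: c→7  [1 exit(s)]
  8: tau→3  [1 exit(s)]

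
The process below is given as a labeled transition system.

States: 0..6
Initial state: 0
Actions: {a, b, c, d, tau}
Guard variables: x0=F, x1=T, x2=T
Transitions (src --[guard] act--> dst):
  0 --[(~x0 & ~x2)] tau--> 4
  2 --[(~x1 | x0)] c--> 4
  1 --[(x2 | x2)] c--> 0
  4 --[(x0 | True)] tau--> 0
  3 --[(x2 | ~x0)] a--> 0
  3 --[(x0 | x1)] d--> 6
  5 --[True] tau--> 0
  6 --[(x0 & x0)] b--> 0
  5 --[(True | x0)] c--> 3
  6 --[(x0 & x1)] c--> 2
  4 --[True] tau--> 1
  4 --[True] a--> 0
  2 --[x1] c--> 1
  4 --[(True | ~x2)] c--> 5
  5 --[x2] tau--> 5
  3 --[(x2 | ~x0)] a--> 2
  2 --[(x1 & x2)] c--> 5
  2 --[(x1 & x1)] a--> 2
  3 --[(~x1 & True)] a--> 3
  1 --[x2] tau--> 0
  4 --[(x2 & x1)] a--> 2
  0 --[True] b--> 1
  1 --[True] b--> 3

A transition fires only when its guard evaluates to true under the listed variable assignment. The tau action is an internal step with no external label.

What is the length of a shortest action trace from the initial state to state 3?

Answer: 2

Analysis:
Breadth-first toward 3:
  depth 0: {0}
  depth 1: {1}
  depth 2: {3}
depth(3)=2, e.g. b·b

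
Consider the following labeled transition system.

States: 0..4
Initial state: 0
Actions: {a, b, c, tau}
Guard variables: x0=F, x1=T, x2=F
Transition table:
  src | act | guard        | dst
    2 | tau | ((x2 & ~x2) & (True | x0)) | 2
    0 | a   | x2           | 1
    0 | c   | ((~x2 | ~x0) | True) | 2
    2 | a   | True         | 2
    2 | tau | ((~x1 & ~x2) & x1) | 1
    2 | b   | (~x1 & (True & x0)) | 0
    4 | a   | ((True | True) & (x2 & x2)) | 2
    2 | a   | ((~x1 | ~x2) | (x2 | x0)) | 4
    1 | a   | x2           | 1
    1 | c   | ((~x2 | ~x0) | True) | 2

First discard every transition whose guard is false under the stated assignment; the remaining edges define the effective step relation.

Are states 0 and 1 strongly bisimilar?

Refine partition for ~:
  round 0: {{0,1,2,3,4}}
  round 1: {{0,1},{2},{3,4}}
stable after 2 split(s): 3 block(s)
class of 0: {0,1}; class of 1: {0,1}

Answer: BISIMILAR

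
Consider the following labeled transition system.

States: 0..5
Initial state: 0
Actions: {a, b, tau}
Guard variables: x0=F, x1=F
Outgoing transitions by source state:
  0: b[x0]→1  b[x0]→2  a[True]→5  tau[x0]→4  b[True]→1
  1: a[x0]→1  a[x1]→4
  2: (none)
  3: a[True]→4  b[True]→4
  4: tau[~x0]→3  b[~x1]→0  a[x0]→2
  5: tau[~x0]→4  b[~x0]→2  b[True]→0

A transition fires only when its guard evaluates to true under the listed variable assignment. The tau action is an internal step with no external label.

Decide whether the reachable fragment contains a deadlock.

Answer: DEADLOCK at state 1

Analysis:
R = {0,1,2,3,4,5}
  0: a→5  b→1  [deg 2]
  1: ∅  [deadlock]
  2: ∅  [deadlock]
  3: a→4  b→4  [deg 2]
  4: b→0  tau→3  [deg 2]
  5: b→0  b→2  tau→4  [deg 3]
trace reaching 1: b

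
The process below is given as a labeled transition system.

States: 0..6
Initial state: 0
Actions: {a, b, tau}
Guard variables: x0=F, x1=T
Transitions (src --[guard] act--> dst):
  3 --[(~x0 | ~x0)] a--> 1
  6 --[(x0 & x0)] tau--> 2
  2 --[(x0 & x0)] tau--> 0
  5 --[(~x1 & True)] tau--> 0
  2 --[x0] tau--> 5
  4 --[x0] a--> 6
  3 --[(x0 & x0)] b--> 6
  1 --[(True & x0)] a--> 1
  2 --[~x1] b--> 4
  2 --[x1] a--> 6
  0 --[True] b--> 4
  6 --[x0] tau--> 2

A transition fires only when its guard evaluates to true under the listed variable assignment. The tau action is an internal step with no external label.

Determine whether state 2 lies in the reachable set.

3 transition(s) survive guard evaluation.
L0 = {0}
L1 = {4}  cumulative {0,4}
Reach set: {0,4}

Answer: UNREACHABLE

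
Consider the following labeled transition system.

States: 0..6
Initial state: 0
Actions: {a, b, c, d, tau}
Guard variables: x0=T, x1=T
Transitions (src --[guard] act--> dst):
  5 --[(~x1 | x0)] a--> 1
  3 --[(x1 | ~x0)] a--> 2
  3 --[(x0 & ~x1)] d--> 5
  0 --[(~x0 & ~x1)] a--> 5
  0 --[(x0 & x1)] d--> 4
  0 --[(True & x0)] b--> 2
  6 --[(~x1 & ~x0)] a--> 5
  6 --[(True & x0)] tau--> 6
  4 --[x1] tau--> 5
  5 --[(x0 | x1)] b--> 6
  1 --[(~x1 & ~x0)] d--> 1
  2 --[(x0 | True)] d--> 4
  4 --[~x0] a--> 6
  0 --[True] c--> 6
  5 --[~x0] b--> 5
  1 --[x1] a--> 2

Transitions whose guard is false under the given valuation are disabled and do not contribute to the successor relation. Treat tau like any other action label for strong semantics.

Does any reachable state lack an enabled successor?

Answer: DEADLOCK-FREE

Trace:
Reachable = {0,1,2,4,5,6}
  0: b→2  c→6  d→4  [deg 3]
  1: a→2  [deg 1]
  2: d→4  [deg 1]
  4: tau→5  [deg 1]
  5: a→1  b→6  [deg 2]
  6: tau→6  [deg 1]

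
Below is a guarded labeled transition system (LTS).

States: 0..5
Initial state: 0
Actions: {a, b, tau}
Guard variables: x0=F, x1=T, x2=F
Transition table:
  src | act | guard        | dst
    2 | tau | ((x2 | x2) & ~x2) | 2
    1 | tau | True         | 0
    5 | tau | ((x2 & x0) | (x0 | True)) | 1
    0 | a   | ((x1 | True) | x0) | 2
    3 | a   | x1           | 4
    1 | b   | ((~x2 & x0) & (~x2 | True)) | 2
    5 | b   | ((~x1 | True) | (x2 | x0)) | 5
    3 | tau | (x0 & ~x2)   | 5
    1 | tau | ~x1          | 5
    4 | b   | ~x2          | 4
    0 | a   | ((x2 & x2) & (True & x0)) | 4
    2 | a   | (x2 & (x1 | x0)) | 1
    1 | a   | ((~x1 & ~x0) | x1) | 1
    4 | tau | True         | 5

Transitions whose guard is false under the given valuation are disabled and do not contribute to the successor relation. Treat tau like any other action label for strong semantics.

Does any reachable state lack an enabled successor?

Reach set: {0,2}
  0: a→2  [deg 1]
  2: ∅  [no exit]
trace reaching 2: a

Answer: DEADLOCK at state 2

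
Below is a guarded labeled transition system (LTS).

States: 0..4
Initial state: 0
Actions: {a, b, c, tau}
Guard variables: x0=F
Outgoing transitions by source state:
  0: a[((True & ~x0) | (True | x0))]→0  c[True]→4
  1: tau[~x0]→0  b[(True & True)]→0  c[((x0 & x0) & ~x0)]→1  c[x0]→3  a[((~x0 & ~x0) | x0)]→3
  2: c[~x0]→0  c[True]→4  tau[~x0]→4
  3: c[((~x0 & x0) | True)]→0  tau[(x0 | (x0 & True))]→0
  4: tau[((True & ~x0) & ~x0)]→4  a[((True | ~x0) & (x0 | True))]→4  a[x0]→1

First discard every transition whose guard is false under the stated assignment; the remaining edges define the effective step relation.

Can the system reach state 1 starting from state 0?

Answer: UNREACHABLE

Working:
After dropping false guards: 11 live edges.
L0 = {0}
L1 = {4}  now seen {0,4}
Reach set: {0,4}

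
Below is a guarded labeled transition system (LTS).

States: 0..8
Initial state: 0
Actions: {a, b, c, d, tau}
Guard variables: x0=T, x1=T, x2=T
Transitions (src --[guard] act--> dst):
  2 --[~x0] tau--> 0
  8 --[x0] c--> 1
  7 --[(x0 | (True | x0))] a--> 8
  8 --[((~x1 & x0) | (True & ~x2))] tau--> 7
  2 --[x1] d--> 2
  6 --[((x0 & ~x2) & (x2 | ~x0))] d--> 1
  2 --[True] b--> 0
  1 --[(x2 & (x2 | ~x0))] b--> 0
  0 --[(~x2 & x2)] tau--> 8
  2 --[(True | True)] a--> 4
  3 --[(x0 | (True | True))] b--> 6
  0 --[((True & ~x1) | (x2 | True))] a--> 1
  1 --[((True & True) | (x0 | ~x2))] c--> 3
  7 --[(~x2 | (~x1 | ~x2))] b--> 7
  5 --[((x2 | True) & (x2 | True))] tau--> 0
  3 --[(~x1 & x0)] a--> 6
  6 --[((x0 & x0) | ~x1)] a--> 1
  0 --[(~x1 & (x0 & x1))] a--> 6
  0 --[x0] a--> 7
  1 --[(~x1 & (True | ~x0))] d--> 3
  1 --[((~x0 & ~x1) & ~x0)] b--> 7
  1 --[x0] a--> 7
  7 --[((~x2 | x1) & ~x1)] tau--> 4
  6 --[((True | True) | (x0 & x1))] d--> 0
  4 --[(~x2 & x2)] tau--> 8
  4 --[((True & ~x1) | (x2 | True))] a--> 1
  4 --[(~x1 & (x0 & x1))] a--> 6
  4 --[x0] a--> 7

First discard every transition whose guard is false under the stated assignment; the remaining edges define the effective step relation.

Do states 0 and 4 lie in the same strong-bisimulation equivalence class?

Compute ~ classes (split until stable):
  P[0] = {{0,1,2,3,4,5,6,7,8}}
  P[1] = {{0,4,7},{1},{2},{3},{5},{6},{8}}
  P[2] = {{0,4},{1},{2},{3},{5},{6},{7},{8}}
8 equivalence class(es) (converged in 3)
[0]={0,4}  [4]={0,4}

Answer: BISIMILAR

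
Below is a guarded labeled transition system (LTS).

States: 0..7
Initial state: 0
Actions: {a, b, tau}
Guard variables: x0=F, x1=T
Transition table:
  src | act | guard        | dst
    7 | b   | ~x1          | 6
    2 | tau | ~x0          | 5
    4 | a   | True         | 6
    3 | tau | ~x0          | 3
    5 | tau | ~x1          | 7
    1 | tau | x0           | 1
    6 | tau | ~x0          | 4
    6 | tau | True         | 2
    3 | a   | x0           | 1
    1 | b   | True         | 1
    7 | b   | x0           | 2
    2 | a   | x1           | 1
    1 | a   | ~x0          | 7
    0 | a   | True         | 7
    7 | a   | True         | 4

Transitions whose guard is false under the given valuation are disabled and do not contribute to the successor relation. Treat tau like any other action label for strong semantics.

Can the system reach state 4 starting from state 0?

10 transition(s) survive guard evaluation.
Layer 0: {0}
Layer 1: {7}  cumulative {0,7}
Layer 2: {4}  cumulative {0,4,7}
Layer 3: {6}  cumulative {0,4,6,7}
Layer 4: {2}  cumulative {0,2,4,6,7}
Layer 5: {1,5}  cumulative {0,1,2,4,5,6,7}
Reachable = {0,1,2,4,5,6,7}
witness 4: a·a

Answer: REACHABLE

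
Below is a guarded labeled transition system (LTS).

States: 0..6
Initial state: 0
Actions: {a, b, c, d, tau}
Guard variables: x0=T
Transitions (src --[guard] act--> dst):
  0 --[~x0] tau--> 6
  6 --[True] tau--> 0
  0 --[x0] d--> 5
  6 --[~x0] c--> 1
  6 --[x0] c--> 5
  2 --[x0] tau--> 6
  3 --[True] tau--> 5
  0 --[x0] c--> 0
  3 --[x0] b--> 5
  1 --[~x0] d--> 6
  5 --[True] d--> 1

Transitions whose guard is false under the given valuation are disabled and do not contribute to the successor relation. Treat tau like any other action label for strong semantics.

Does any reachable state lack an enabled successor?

Answer: DEADLOCK at state 1

Trace:
R = {0,1,5}
  0: c→0  d→5  [2 exit(s)]
  1: ∅  [deadlock]
  5: d→1  [1 exit(s)]
trace reaching 1: d·d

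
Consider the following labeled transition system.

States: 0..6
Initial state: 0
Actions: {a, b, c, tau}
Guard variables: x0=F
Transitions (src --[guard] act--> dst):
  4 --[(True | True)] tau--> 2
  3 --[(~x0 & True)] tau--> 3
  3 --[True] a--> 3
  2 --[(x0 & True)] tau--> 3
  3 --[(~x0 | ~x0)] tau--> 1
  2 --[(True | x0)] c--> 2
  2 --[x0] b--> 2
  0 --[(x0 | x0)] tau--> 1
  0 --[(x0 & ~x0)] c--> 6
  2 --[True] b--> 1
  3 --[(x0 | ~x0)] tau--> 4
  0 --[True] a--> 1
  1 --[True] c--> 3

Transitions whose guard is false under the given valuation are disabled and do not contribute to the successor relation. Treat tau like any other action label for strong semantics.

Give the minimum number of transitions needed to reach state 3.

Answer: 2

Working:
Layered search for 3:
  depth 0: {0}
  depth 1: {1}
  depth 2: {3}
depth(3)=2, e.g. a·c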